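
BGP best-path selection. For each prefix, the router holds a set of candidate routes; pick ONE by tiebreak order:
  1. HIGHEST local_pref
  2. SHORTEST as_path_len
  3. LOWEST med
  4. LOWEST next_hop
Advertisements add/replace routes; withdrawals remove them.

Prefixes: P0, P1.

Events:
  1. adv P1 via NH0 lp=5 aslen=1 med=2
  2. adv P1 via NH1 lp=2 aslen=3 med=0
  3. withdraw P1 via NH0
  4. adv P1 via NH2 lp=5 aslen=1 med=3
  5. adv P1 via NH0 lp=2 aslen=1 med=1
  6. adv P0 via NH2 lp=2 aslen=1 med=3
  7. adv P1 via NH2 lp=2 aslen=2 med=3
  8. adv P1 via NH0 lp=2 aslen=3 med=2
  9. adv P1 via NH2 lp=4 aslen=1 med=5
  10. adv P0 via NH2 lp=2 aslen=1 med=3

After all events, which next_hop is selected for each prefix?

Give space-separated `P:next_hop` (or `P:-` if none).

Op 1: best P0=- P1=NH0
Op 2: best P0=- P1=NH0
Op 3: best P0=- P1=NH1
Op 4: best P0=- P1=NH2
Op 5: best P0=- P1=NH2
Op 6: best P0=NH2 P1=NH2
Op 7: best P0=NH2 P1=NH0
Op 8: best P0=NH2 P1=NH2
Op 9: best P0=NH2 P1=NH2
Op 10: best P0=NH2 P1=NH2

Answer: P0:NH2 P1:NH2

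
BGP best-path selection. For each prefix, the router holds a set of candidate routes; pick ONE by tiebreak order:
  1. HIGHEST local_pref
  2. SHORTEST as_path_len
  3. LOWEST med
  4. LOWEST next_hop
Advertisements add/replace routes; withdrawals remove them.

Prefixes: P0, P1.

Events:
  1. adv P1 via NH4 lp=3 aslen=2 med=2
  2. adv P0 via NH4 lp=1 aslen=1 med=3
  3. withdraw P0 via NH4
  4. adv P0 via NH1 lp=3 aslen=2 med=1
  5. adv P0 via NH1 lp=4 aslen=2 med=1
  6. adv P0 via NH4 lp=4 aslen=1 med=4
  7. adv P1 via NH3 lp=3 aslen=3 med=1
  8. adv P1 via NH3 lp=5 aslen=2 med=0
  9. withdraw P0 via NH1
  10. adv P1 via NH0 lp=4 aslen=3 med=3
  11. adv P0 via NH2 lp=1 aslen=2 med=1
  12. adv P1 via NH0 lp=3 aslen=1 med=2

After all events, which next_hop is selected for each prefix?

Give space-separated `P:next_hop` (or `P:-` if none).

Answer: P0:NH4 P1:NH3

Derivation:
Op 1: best P0=- P1=NH4
Op 2: best P0=NH4 P1=NH4
Op 3: best P0=- P1=NH4
Op 4: best P0=NH1 P1=NH4
Op 5: best P0=NH1 P1=NH4
Op 6: best P0=NH4 P1=NH4
Op 7: best P0=NH4 P1=NH4
Op 8: best P0=NH4 P1=NH3
Op 9: best P0=NH4 P1=NH3
Op 10: best P0=NH4 P1=NH3
Op 11: best P0=NH4 P1=NH3
Op 12: best P0=NH4 P1=NH3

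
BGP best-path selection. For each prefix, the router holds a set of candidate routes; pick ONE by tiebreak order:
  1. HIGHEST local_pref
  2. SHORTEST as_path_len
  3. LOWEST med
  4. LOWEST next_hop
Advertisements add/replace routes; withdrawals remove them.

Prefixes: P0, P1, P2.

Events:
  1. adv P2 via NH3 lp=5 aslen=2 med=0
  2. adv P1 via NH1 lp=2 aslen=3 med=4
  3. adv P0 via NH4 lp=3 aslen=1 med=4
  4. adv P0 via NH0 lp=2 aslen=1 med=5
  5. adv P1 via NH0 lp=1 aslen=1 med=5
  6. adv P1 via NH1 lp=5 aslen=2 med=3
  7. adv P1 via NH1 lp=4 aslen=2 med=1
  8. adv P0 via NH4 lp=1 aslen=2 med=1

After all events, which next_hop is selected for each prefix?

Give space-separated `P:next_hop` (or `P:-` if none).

Answer: P0:NH0 P1:NH1 P2:NH3

Derivation:
Op 1: best P0=- P1=- P2=NH3
Op 2: best P0=- P1=NH1 P2=NH3
Op 3: best P0=NH4 P1=NH1 P2=NH3
Op 4: best P0=NH4 P1=NH1 P2=NH3
Op 5: best P0=NH4 P1=NH1 P2=NH3
Op 6: best P0=NH4 P1=NH1 P2=NH3
Op 7: best P0=NH4 P1=NH1 P2=NH3
Op 8: best P0=NH0 P1=NH1 P2=NH3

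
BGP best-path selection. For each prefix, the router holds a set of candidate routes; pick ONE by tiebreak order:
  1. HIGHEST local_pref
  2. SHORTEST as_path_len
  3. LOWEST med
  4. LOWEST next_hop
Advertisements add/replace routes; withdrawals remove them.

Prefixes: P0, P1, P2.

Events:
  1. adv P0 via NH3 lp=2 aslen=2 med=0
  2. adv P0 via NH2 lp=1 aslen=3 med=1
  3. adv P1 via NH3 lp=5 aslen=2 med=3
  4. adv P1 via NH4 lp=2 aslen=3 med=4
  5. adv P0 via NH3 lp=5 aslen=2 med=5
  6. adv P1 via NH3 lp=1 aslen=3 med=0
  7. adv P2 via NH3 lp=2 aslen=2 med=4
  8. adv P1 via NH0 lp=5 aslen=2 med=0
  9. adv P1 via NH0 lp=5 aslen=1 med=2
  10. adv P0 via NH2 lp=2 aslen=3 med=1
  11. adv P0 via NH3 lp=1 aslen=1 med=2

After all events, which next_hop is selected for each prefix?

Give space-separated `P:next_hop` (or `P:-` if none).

Answer: P0:NH2 P1:NH0 P2:NH3

Derivation:
Op 1: best P0=NH3 P1=- P2=-
Op 2: best P0=NH3 P1=- P2=-
Op 3: best P0=NH3 P1=NH3 P2=-
Op 4: best P0=NH3 P1=NH3 P2=-
Op 5: best P0=NH3 P1=NH3 P2=-
Op 6: best P0=NH3 P1=NH4 P2=-
Op 7: best P0=NH3 P1=NH4 P2=NH3
Op 8: best P0=NH3 P1=NH0 P2=NH3
Op 9: best P0=NH3 P1=NH0 P2=NH3
Op 10: best P0=NH3 P1=NH0 P2=NH3
Op 11: best P0=NH2 P1=NH0 P2=NH3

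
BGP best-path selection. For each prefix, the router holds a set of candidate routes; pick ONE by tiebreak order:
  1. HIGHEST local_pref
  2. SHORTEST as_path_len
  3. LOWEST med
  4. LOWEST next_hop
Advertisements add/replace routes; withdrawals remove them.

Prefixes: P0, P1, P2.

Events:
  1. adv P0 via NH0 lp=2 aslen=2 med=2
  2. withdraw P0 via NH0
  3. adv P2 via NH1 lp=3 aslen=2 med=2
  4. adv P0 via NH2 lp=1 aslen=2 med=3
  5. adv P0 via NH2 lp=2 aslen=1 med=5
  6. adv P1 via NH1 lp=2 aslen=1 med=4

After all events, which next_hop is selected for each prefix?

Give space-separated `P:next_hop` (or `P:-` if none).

Answer: P0:NH2 P1:NH1 P2:NH1

Derivation:
Op 1: best P0=NH0 P1=- P2=-
Op 2: best P0=- P1=- P2=-
Op 3: best P0=- P1=- P2=NH1
Op 4: best P0=NH2 P1=- P2=NH1
Op 5: best P0=NH2 P1=- P2=NH1
Op 6: best P0=NH2 P1=NH1 P2=NH1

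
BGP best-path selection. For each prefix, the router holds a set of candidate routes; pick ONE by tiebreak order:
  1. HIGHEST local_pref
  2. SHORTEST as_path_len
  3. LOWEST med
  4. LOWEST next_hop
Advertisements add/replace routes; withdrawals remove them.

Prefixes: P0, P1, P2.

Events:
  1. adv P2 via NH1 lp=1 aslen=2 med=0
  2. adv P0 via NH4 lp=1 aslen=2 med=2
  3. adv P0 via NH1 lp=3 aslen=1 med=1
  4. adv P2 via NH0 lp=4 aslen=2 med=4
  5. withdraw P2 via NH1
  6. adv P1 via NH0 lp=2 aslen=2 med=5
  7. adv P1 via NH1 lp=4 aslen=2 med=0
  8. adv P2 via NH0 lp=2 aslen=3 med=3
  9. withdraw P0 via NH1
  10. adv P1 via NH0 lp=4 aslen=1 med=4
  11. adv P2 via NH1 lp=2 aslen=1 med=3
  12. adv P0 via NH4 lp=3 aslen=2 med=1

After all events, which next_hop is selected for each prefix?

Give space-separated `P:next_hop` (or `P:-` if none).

Op 1: best P0=- P1=- P2=NH1
Op 2: best P0=NH4 P1=- P2=NH1
Op 3: best P0=NH1 P1=- P2=NH1
Op 4: best P0=NH1 P1=- P2=NH0
Op 5: best P0=NH1 P1=- P2=NH0
Op 6: best P0=NH1 P1=NH0 P2=NH0
Op 7: best P0=NH1 P1=NH1 P2=NH0
Op 8: best P0=NH1 P1=NH1 P2=NH0
Op 9: best P0=NH4 P1=NH1 P2=NH0
Op 10: best P0=NH4 P1=NH0 P2=NH0
Op 11: best P0=NH4 P1=NH0 P2=NH1
Op 12: best P0=NH4 P1=NH0 P2=NH1

Answer: P0:NH4 P1:NH0 P2:NH1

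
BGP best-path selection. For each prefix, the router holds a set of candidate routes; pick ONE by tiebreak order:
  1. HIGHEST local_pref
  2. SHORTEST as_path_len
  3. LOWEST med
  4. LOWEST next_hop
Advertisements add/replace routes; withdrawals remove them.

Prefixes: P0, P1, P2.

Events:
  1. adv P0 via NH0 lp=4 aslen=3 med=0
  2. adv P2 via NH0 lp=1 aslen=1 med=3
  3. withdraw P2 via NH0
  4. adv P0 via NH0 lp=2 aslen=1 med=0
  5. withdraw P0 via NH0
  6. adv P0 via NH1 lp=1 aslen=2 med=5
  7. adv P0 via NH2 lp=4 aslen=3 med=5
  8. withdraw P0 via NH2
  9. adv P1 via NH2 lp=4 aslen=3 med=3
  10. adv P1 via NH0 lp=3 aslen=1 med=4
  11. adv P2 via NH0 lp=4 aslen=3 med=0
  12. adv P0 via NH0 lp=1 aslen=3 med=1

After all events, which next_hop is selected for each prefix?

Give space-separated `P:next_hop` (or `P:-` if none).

Answer: P0:NH1 P1:NH2 P2:NH0

Derivation:
Op 1: best P0=NH0 P1=- P2=-
Op 2: best P0=NH0 P1=- P2=NH0
Op 3: best P0=NH0 P1=- P2=-
Op 4: best P0=NH0 P1=- P2=-
Op 5: best P0=- P1=- P2=-
Op 6: best P0=NH1 P1=- P2=-
Op 7: best P0=NH2 P1=- P2=-
Op 8: best P0=NH1 P1=- P2=-
Op 9: best P0=NH1 P1=NH2 P2=-
Op 10: best P0=NH1 P1=NH2 P2=-
Op 11: best P0=NH1 P1=NH2 P2=NH0
Op 12: best P0=NH1 P1=NH2 P2=NH0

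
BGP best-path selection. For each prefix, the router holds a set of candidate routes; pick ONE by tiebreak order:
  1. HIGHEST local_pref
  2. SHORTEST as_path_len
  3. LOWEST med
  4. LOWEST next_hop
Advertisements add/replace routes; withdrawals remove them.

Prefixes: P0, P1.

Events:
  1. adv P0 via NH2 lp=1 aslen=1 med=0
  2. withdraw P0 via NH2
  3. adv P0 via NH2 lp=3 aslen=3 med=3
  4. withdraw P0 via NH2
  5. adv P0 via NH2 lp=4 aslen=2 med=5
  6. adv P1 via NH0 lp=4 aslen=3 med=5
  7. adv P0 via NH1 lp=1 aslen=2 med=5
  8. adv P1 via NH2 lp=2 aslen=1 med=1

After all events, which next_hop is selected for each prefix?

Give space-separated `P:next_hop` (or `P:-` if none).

Op 1: best P0=NH2 P1=-
Op 2: best P0=- P1=-
Op 3: best P0=NH2 P1=-
Op 4: best P0=- P1=-
Op 5: best P0=NH2 P1=-
Op 6: best P0=NH2 P1=NH0
Op 7: best P0=NH2 P1=NH0
Op 8: best P0=NH2 P1=NH0

Answer: P0:NH2 P1:NH0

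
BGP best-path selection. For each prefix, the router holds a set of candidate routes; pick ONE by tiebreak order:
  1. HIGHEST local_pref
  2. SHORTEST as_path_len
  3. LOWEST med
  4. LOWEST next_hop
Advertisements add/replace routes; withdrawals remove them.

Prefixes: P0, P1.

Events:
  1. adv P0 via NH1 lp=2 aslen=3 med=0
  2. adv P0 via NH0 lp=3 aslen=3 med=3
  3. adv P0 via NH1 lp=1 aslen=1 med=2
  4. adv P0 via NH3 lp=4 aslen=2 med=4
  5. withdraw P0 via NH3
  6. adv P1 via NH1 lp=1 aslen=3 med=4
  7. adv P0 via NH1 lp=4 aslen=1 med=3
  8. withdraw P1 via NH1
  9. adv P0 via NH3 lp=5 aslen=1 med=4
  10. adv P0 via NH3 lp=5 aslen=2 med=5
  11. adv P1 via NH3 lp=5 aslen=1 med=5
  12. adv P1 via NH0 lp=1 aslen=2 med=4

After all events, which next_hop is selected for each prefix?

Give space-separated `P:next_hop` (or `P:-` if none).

Answer: P0:NH3 P1:NH3

Derivation:
Op 1: best P0=NH1 P1=-
Op 2: best P0=NH0 P1=-
Op 3: best P0=NH0 P1=-
Op 4: best P0=NH3 P1=-
Op 5: best P0=NH0 P1=-
Op 6: best P0=NH0 P1=NH1
Op 7: best P0=NH1 P1=NH1
Op 8: best P0=NH1 P1=-
Op 9: best P0=NH3 P1=-
Op 10: best P0=NH3 P1=-
Op 11: best P0=NH3 P1=NH3
Op 12: best P0=NH3 P1=NH3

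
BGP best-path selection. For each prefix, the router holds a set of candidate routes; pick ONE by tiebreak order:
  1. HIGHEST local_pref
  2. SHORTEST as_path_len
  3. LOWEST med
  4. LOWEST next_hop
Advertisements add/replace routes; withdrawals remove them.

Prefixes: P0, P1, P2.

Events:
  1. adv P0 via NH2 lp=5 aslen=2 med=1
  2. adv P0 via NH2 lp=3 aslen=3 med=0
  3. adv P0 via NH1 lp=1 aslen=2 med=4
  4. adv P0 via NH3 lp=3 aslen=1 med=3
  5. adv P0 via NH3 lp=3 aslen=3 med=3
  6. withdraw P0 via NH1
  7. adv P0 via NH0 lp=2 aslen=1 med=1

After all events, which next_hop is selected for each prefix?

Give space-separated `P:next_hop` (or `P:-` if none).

Op 1: best P0=NH2 P1=- P2=-
Op 2: best P0=NH2 P1=- P2=-
Op 3: best P0=NH2 P1=- P2=-
Op 4: best P0=NH3 P1=- P2=-
Op 5: best P0=NH2 P1=- P2=-
Op 6: best P0=NH2 P1=- P2=-
Op 7: best P0=NH2 P1=- P2=-

Answer: P0:NH2 P1:- P2:-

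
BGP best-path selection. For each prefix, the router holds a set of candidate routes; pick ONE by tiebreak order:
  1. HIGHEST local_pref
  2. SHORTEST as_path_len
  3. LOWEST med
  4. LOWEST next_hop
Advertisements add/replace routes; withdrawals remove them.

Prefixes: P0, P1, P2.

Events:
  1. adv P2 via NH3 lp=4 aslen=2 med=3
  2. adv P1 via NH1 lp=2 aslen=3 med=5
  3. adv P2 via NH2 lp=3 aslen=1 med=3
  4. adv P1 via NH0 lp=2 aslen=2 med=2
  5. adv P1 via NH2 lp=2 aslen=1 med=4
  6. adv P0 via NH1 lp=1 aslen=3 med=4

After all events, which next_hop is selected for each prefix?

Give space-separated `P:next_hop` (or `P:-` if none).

Op 1: best P0=- P1=- P2=NH3
Op 2: best P0=- P1=NH1 P2=NH3
Op 3: best P0=- P1=NH1 P2=NH3
Op 4: best P0=- P1=NH0 P2=NH3
Op 5: best P0=- P1=NH2 P2=NH3
Op 6: best P0=NH1 P1=NH2 P2=NH3

Answer: P0:NH1 P1:NH2 P2:NH3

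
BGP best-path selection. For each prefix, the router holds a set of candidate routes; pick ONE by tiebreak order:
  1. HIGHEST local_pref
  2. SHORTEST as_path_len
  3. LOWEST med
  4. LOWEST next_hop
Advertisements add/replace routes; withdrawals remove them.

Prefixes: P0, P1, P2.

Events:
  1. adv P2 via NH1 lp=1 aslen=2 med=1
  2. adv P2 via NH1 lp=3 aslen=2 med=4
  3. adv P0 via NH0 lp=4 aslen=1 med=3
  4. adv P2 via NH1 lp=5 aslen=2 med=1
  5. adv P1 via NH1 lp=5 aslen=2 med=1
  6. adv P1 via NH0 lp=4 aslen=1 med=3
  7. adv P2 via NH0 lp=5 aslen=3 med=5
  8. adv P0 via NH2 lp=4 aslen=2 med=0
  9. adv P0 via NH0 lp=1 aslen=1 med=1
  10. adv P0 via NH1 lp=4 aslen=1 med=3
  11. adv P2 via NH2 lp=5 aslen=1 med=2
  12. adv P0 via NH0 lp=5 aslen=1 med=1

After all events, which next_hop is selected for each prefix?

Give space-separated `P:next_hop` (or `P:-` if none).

Op 1: best P0=- P1=- P2=NH1
Op 2: best P0=- P1=- P2=NH1
Op 3: best P0=NH0 P1=- P2=NH1
Op 4: best P0=NH0 P1=- P2=NH1
Op 5: best P0=NH0 P1=NH1 P2=NH1
Op 6: best P0=NH0 P1=NH1 P2=NH1
Op 7: best P0=NH0 P1=NH1 P2=NH1
Op 8: best P0=NH0 P1=NH1 P2=NH1
Op 9: best P0=NH2 P1=NH1 P2=NH1
Op 10: best P0=NH1 P1=NH1 P2=NH1
Op 11: best P0=NH1 P1=NH1 P2=NH2
Op 12: best P0=NH0 P1=NH1 P2=NH2

Answer: P0:NH0 P1:NH1 P2:NH2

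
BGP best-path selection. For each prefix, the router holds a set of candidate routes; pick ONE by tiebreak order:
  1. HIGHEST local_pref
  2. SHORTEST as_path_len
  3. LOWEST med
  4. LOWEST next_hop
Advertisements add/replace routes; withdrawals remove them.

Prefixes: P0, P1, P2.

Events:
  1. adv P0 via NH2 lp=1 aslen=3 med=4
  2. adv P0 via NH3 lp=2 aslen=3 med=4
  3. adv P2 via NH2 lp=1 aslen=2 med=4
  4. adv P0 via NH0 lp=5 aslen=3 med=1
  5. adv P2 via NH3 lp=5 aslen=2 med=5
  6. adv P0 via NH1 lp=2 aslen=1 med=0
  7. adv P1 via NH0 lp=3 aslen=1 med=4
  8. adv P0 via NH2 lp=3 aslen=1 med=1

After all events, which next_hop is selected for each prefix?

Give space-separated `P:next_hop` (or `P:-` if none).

Answer: P0:NH0 P1:NH0 P2:NH3

Derivation:
Op 1: best P0=NH2 P1=- P2=-
Op 2: best P0=NH3 P1=- P2=-
Op 3: best P0=NH3 P1=- P2=NH2
Op 4: best P0=NH0 P1=- P2=NH2
Op 5: best P0=NH0 P1=- P2=NH3
Op 6: best P0=NH0 P1=- P2=NH3
Op 7: best P0=NH0 P1=NH0 P2=NH3
Op 8: best P0=NH0 P1=NH0 P2=NH3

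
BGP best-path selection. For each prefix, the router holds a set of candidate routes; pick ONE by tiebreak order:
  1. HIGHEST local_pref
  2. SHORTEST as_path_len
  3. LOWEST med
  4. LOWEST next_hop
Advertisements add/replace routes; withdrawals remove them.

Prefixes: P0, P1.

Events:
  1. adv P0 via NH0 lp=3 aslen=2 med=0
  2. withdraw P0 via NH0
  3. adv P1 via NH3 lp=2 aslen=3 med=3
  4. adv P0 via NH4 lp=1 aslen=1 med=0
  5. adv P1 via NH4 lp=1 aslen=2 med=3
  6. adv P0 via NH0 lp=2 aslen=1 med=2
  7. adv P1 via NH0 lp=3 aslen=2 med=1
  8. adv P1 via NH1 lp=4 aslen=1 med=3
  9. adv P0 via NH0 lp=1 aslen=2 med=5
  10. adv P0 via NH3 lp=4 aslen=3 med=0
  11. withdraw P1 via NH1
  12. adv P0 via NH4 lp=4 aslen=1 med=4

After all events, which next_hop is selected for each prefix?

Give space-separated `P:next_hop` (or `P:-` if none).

Op 1: best P0=NH0 P1=-
Op 2: best P0=- P1=-
Op 3: best P0=- P1=NH3
Op 4: best P0=NH4 P1=NH3
Op 5: best P0=NH4 P1=NH3
Op 6: best P0=NH0 P1=NH3
Op 7: best P0=NH0 P1=NH0
Op 8: best P0=NH0 P1=NH1
Op 9: best P0=NH4 P1=NH1
Op 10: best P0=NH3 P1=NH1
Op 11: best P0=NH3 P1=NH0
Op 12: best P0=NH4 P1=NH0

Answer: P0:NH4 P1:NH0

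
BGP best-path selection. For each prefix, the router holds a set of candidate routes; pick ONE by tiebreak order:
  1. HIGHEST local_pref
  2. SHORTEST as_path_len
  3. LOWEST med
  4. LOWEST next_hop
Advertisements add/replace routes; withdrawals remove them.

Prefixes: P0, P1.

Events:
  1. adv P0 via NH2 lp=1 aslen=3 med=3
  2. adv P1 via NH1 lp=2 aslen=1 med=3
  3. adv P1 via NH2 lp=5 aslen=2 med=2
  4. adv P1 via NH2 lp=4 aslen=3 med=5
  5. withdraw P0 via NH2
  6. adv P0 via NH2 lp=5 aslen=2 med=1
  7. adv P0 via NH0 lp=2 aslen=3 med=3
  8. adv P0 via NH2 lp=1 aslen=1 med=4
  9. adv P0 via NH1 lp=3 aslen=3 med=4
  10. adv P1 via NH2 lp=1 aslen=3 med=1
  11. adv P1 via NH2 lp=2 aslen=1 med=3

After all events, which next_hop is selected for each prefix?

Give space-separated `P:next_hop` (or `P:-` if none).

Answer: P0:NH1 P1:NH1

Derivation:
Op 1: best P0=NH2 P1=-
Op 2: best P0=NH2 P1=NH1
Op 3: best P0=NH2 P1=NH2
Op 4: best P0=NH2 P1=NH2
Op 5: best P0=- P1=NH2
Op 6: best P0=NH2 P1=NH2
Op 7: best P0=NH2 P1=NH2
Op 8: best P0=NH0 P1=NH2
Op 9: best P0=NH1 P1=NH2
Op 10: best P0=NH1 P1=NH1
Op 11: best P0=NH1 P1=NH1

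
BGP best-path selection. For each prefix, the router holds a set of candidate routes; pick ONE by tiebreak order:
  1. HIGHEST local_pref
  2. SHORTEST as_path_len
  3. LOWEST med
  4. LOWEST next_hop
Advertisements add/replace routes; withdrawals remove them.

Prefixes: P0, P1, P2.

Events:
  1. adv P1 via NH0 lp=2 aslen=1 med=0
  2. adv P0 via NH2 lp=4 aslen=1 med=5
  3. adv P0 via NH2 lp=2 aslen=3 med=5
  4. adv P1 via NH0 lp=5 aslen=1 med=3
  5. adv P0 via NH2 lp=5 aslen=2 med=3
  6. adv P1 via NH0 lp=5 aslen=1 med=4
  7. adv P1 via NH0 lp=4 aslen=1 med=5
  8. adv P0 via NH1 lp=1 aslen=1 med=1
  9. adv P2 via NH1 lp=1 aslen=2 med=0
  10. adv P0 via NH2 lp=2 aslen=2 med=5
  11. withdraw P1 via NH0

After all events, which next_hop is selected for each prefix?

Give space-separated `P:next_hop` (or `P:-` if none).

Answer: P0:NH2 P1:- P2:NH1

Derivation:
Op 1: best P0=- P1=NH0 P2=-
Op 2: best P0=NH2 P1=NH0 P2=-
Op 3: best P0=NH2 P1=NH0 P2=-
Op 4: best P0=NH2 P1=NH0 P2=-
Op 5: best P0=NH2 P1=NH0 P2=-
Op 6: best P0=NH2 P1=NH0 P2=-
Op 7: best P0=NH2 P1=NH0 P2=-
Op 8: best P0=NH2 P1=NH0 P2=-
Op 9: best P0=NH2 P1=NH0 P2=NH1
Op 10: best P0=NH2 P1=NH0 P2=NH1
Op 11: best P0=NH2 P1=- P2=NH1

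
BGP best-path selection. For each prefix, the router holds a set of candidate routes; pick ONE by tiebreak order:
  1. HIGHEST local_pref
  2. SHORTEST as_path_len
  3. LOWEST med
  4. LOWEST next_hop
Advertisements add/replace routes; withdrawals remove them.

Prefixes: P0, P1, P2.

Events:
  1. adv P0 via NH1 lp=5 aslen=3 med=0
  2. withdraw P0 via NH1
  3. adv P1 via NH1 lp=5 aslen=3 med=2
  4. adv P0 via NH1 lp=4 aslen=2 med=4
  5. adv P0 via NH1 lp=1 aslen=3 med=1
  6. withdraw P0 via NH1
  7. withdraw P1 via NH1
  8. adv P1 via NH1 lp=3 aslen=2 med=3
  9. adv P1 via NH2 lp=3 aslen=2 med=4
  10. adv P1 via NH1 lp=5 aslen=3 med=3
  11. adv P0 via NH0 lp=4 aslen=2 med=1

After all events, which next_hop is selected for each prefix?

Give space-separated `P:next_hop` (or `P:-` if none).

Answer: P0:NH0 P1:NH1 P2:-

Derivation:
Op 1: best P0=NH1 P1=- P2=-
Op 2: best P0=- P1=- P2=-
Op 3: best P0=- P1=NH1 P2=-
Op 4: best P0=NH1 P1=NH1 P2=-
Op 5: best P0=NH1 P1=NH1 P2=-
Op 6: best P0=- P1=NH1 P2=-
Op 7: best P0=- P1=- P2=-
Op 8: best P0=- P1=NH1 P2=-
Op 9: best P0=- P1=NH1 P2=-
Op 10: best P0=- P1=NH1 P2=-
Op 11: best P0=NH0 P1=NH1 P2=-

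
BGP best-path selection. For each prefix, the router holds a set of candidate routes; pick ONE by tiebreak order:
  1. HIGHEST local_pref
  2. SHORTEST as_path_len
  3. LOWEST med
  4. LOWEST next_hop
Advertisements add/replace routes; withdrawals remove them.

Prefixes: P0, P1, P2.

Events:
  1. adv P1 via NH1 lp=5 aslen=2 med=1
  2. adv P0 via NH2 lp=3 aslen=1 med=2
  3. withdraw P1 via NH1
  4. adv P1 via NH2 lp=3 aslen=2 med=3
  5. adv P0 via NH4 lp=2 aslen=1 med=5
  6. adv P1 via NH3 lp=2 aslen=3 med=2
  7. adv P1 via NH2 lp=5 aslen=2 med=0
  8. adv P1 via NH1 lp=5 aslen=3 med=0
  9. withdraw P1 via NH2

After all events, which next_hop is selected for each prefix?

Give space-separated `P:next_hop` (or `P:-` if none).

Answer: P0:NH2 P1:NH1 P2:-

Derivation:
Op 1: best P0=- P1=NH1 P2=-
Op 2: best P0=NH2 P1=NH1 P2=-
Op 3: best P0=NH2 P1=- P2=-
Op 4: best P0=NH2 P1=NH2 P2=-
Op 5: best P0=NH2 P1=NH2 P2=-
Op 6: best P0=NH2 P1=NH2 P2=-
Op 7: best P0=NH2 P1=NH2 P2=-
Op 8: best P0=NH2 P1=NH2 P2=-
Op 9: best P0=NH2 P1=NH1 P2=-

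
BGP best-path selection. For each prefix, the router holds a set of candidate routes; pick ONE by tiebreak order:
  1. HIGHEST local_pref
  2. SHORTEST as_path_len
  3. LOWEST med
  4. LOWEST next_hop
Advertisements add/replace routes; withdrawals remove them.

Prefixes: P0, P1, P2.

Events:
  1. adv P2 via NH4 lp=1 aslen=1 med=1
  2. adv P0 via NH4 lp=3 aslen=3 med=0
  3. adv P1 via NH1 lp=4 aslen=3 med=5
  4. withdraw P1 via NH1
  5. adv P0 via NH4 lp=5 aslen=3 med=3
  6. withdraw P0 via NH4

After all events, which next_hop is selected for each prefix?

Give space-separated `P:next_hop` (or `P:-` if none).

Op 1: best P0=- P1=- P2=NH4
Op 2: best P0=NH4 P1=- P2=NH4
Op 3: best P0=NH4 P1=NH1 P2=NH4
Op 4: best P0=NH4 P1=- P2=NH4
Op 5: best P0=NH4 P1=- P2=NH4
Op 6: best P0=- P1=- P2=NH4

Answer: P0:- P1:- P2:NH4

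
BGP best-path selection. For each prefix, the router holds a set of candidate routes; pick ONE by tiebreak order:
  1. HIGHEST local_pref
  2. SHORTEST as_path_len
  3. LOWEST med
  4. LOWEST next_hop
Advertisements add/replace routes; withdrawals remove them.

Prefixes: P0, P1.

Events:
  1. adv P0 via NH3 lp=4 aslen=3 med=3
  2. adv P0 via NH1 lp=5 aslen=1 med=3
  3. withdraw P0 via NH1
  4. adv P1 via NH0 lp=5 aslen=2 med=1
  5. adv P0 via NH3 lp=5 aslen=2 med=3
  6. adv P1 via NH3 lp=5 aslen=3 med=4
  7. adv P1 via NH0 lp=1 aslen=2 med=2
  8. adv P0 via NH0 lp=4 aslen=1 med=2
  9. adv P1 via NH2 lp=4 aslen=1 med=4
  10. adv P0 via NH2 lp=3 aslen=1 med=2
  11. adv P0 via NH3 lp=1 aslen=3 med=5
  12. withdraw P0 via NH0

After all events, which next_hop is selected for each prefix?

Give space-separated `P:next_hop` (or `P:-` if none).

Answer: P0:NH2 P1:NH3

Derivation:
Op 1: best P0=NH3 P1=-
Op 2: best P0=NH1 P1=-
Op 3: best P0=NH3 P1=-
Op 4: best P0=NH3 P1=NH0
Op 5: best P0=NH3 P1=NH0
Op 6: best P0=NH3 P1=NH0
Op 7: best P0=NH3 P1=NH3
Op 8: best P0=NH3 P1=NH3
Op 9: best P0=NH3 P1=NH3
Op 10: best P0=NH3 P1=NH3
Op 11: best P0=NH0 P1=NH3
Op 12: best P0=NH2 P1=NH3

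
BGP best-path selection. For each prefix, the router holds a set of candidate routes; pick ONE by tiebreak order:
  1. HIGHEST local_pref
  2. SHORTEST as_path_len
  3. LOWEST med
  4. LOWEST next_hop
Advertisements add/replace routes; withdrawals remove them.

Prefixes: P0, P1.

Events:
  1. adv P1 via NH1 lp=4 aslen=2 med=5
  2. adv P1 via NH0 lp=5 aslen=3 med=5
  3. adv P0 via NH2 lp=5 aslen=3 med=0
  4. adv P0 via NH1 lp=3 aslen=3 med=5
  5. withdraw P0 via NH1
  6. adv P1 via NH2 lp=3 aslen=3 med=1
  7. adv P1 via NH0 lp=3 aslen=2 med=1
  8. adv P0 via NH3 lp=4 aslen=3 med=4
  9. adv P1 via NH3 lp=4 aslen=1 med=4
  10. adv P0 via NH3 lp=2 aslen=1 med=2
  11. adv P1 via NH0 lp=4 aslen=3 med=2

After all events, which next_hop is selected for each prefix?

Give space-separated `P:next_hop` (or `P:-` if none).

Op 1: best P0=- P1=NH1
Op 2: best P0=- P1=NH0
Op 3: best P0=NH2 P1=NH0
Op 4: best P0=NH2 P1=NH0
Op 5: best P0=NH2 P1=NH0
Op 6: best P0=NH2 P1=NH0
Op 7: best P0=NH2 P1=NH1
Op 8: best P0=NH2 P1=NH1
Op 9: best P0=NH2 P1=NH3
Op 10: best P0=NH2 P1=NH3
Op 11: best P0=NH2 P1=NH3

Answer: P0:NH2 P1:NH3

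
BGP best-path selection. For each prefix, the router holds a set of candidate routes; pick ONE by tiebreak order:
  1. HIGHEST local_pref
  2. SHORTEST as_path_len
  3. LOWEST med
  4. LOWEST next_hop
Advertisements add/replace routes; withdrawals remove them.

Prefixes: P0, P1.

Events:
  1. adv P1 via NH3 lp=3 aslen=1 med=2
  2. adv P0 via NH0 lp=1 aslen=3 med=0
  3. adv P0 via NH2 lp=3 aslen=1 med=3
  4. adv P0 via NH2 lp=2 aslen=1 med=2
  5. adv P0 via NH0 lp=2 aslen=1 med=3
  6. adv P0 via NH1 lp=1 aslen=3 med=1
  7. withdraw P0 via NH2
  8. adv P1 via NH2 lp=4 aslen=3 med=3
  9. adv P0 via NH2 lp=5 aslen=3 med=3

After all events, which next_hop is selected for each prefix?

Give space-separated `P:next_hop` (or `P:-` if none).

Op 1: best P0=- P1=NH3
Op 2: best P0=NH0 P1=NH3
Op 3: best P0=NH2 P1=NH3
Op 4: best P0=NH2 P1=NH3
Op 5: best P0=NH2 P1=NH3
Op 6: best P0=NH2 P1=NH3
Op 7: best P0=NH0 P1=NH3
Op 8: best P0=NH0 P1=NH2
Op 9: best P0=NH2 P1=NH2

Answer: P0:NH2 P1:NH2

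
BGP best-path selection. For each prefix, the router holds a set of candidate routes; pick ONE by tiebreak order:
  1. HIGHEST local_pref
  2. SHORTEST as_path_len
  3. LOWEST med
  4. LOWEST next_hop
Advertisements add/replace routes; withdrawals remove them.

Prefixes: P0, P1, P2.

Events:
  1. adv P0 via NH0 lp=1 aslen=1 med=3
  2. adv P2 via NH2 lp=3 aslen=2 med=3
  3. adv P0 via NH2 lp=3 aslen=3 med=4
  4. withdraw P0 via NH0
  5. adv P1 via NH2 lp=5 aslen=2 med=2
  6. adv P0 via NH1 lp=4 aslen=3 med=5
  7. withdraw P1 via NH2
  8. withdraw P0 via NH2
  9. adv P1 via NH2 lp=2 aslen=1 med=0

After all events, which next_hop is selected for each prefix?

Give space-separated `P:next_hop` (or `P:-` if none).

Answer: P0:NH1 P1:NH2 P2:NH2

Derivation:
Op 1: best P0=NH0 P1=- P2=-
Op 2: best P0=NH0 P1=- P2=NH2
Op 3: best P0=NH2 P1=- P2=NH2
Op 4: best P0=NH2 P1=- P2=NH2
Op 5: best P0=NH2 P1=NH2 P2=NH2
Op 6: best P0=NH1 P1=NH2 P2=NH2
Op 7: best P0=NH1 P1=- P2=NH2
Op 8: best P0=NH1 P1=- P2=NH2
Op 9: best P0=NH1 P1=NH2 P2=NH2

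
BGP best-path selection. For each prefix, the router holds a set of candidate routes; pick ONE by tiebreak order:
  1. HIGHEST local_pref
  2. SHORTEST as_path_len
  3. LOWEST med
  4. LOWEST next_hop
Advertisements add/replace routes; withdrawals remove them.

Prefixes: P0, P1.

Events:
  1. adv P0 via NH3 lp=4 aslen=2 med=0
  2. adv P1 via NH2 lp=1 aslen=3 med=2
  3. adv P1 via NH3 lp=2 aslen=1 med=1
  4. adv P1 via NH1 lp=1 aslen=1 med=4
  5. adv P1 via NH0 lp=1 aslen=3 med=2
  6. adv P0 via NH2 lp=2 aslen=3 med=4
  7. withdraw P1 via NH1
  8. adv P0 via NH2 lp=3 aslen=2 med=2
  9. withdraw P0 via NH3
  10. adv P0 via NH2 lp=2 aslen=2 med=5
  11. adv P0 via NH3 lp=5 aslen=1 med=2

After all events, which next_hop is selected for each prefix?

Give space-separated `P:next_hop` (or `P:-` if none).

Op 1: best P0=NH3 P1=-
Op 2: best P0=NH3 P1=NH2
Op 3: best P0=NH3 P1=NH3
Op 4: best P0=NH3 P1=NH3
Op 5: best P0=NH3 P1=NH3
Op 6: best P0=NH3 P1=NH3
Op 7: best P0=NH3 P1=NH3
Op 8: best P0=NH3 P1=NH3
Op 9: best P0=NH2 P1=NH3
Op 10: best P0=NH2 P1=NH3
Op 11: best P0=NH3 P1=NH3

Answer: P0:NH3 P1:NH3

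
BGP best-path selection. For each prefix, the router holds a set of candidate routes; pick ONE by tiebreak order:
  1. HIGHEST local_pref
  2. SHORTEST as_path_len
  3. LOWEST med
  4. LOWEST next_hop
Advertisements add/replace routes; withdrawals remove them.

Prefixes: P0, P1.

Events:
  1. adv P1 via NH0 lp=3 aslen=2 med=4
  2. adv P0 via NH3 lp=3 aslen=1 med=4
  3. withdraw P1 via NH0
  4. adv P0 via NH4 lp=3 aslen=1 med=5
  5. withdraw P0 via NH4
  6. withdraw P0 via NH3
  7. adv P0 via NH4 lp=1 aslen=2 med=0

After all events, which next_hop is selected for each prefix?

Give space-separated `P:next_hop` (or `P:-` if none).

Answer: P0:NH4 P1:-

Derivation:
Op 1: best P0=- P1=NH0
Op 2: best P0=NH3 P1=NH0
Op 3: best P0=NH3 P1=-
Op 4: best P0=NH3 P1=-
Op 5: best P0=NH3 P1=-
Op 6: best P0=- P1=-
Op 7: best P0=NH4 P1=-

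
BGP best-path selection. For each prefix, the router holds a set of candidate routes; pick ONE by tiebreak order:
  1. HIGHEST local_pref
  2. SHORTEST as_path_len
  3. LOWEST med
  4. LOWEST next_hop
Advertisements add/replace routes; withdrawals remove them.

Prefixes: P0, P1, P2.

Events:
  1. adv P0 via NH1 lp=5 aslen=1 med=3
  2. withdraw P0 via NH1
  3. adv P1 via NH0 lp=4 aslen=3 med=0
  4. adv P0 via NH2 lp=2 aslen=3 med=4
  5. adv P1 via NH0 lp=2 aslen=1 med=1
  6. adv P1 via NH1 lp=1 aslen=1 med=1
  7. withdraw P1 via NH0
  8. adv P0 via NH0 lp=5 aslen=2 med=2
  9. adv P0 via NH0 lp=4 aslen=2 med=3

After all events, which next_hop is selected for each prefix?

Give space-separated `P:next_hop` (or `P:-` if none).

Op 1: best P0=NH1 P1=- P2=-
Op 2: best P0=- P1=- P2=-
Op 3: best P0=- P1=NH0 P2=-
Op 4: best P0=NH2 P1=NH0 P2=-
Op 5: best P0=NH2 P1=NH0 P2=-
Op 6: best P0=NH2 P1=NH0 P2=-
Op 7: best P0=NH2 P1=NH1 P2=-
Op 8: best P0=NH0 P1=NH1 P2=-
Op 9: best P0=NH0 P1=NH1 P2=-

Answer: P0:NH0 P1:NH1 P2:-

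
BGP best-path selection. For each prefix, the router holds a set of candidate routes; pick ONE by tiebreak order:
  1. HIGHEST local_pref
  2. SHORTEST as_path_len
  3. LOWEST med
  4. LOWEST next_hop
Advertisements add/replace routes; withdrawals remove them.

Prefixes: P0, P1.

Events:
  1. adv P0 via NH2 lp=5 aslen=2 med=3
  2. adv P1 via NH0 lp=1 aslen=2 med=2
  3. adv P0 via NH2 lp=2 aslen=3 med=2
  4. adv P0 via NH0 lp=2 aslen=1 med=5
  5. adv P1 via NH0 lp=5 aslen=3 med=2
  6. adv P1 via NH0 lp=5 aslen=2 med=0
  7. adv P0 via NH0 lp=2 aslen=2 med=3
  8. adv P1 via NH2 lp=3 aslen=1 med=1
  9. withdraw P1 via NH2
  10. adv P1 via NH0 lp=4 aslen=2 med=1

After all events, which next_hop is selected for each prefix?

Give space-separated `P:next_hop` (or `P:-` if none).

Answer: P0:NH0 P1:NH0

Derivation:
Op 1: best P0=NH2 P1=-
Op 2: best P0=NH2 P1=NH0
Op 3: best P0=NH2 P1=NH0
Op 4: best P0=NH0 P1=NH0
Op 5: best P0=NH0 P1=NH0
Op 6: best P0=NH0 P1=NH0
Op 7: best P0=NH0 P1=NH0
Op 8: best P0=NH0 P1=NH0
Op 9: best P0=NH0 P1=NH0
Op 10: best P0=NH0 P1=NH0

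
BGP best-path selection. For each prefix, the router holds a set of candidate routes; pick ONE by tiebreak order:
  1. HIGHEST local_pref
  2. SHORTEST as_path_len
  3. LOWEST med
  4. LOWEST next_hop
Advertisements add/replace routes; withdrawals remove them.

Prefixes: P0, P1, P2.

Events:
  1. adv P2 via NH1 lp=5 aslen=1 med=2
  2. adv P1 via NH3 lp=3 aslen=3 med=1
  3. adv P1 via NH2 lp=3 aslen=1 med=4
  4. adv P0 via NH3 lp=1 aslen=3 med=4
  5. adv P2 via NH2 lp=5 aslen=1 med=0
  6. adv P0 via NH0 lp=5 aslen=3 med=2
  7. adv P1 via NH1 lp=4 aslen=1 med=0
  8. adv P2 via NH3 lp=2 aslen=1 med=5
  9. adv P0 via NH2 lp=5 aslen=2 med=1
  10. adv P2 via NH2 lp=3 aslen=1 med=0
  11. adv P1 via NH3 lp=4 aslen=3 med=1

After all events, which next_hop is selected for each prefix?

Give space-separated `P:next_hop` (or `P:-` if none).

Answer: P0:NH2 P1:NH1 P2:NH1

Derivation:
Op 1: best P0=- P1=- P2=NH1
Op 2: best P0=- P1=NH3 P2=NH1
Op 3: best P0=- P1=NH2 P2=NH1
Op 4: best P0=NH3 P1=NH2 P2=NH1
Op 5: best P0=NH3 P1=NH2 P2=NH2
Op 6: best P0=NH0 P1=NH2 P2=NH2
Op 7: best P0=NH0 P1=NH1 P2=NH2
Op 8: best P0=NH0 P1=NH1 P2=NH2
Op 9: best P0=NH2 P1=NH1 P2=NH2
Op 10: best P0=NH2 P1=NH1 P2=NH1
Op 11: best P0=NH2 P1=NH1 P2=NH1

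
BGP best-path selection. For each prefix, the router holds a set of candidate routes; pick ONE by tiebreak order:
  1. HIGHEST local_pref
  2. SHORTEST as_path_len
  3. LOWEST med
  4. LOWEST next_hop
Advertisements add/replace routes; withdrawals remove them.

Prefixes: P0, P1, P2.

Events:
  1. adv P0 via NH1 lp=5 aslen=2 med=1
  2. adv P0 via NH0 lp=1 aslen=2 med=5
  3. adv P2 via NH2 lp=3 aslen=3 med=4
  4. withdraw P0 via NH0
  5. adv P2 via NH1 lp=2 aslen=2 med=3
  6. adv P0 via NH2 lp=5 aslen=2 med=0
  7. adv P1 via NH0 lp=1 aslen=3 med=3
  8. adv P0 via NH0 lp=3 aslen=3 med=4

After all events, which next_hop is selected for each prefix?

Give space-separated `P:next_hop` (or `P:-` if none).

Op 1: best P0=NH1 P1=- P2=-
Op 2: best P0=NH1 P1=- P2=-
Op 3: best P0=NH1 P1=- P2=NH2
Op 4: best P0=NH1 P1=- P2=NH2
Op 5: best P0=NH1 P1=- P2=NH2
Op 6: best P0=NH2 P1=- P2=NH2
Op 7: best P0=NH2 P1=NH0 P2=NH2
Op 8: best P0=NH2 P1=NH0 P2=NH2

Answer: P0:NH2 P1:NH0 P2:NH2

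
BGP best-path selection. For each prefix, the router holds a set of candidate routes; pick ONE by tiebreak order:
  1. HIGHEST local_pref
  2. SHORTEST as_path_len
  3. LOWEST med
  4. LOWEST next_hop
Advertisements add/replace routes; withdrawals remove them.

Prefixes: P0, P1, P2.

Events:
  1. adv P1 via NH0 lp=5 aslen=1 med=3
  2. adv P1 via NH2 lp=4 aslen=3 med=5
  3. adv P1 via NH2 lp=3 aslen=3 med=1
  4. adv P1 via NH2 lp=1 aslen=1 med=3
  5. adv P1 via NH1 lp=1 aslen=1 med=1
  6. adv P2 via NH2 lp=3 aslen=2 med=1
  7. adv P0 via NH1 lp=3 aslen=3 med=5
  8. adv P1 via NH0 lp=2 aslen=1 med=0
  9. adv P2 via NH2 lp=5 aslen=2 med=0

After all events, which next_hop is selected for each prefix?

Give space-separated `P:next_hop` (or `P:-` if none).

Op 1: best P0=- P1=NH0 P2=-
Op 2: best P0=- P1=NH0 P2=-
Op 3: best P0=- P1=NH0 P2=-
Op 4: best P0=- P1=NH0 P2=-
Op 5: best P0=- P1=NH0 P2=-
Op 6: best P0=- P1=NH0 P2=NH2
Op 7: best P0=NH1 P1=NH0 P2=NH2
Op 8: best P0=NH1 P1=NH0 P2=NH2
Op 9: best P0=NH1 P1=NH0 P2=NH2

Answer: P0:NH1 P1:NH0 P2:NH2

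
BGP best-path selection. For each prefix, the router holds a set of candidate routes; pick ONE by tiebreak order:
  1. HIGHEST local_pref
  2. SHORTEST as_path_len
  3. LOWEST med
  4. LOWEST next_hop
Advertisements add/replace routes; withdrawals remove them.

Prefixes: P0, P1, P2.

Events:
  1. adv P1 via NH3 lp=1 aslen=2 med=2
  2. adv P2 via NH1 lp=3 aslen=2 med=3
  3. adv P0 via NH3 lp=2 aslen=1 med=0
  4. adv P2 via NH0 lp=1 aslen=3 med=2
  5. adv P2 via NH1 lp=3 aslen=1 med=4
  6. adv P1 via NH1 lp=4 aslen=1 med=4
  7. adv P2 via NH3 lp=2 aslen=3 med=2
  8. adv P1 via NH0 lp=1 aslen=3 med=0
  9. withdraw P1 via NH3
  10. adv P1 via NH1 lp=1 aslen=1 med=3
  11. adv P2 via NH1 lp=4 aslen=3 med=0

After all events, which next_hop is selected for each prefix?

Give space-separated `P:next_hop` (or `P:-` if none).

Op 1: best P0=- P1=NH3 P2=-
Op 2: best P0=- P1=NH3 P2=NH1
Op 3: best P0=NH3 P1=NH3 P2=NH1
Op 4: best P0=NH3 P1=NH3 P2=NH1
Op 5: best P0=NH3 P1=NH3 P2=NH1
Op 6: best P0=NH3 P1=NH1 P2=NH1
Op 7: best P0=NH3 P1=NH1 P2=NH1
Op 8: best P0=NH3 P1=NH1 P2=NH1
Op 9: best P0=NH3 P1=NH1 P2=NH1
Op 10: best P0=NH3 P1=NH1 P2=NH1
Op 11: best P0=NH3 P1=NH1 P2=NH1

Answer: P0:NH3 P1:NH1 P2:NH1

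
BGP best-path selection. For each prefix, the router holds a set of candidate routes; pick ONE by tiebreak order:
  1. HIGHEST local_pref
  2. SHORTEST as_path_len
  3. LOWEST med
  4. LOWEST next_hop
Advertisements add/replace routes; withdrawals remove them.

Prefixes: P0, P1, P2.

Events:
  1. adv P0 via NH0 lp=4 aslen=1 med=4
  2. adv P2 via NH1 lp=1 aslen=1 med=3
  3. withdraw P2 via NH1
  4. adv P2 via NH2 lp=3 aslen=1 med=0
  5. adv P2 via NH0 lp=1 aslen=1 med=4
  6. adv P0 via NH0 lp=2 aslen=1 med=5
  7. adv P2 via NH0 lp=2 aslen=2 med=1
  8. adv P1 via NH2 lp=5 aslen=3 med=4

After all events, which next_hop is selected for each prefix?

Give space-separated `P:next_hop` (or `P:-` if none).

Answer: P0:NH0 P1:NH2 P2:NH2

Derivation:
Op 1: best P0=NH0 P1=- P2=-
Op 2: best P0=NH0 P1=- P2=NH1
Op 3: best P0=NH0 P1=- P2=-
Op 4: best P0=NH0 P1=- P2=NH2
Op 5: best P0=NH0 P1=- P2=NH2
Op 6: best P0=NH0 P1=- P2=NH2
Op 7: best P0=NH0 P1=- P2=NH2
Op 8: best P0=NH0 P1=NH2 P2=NH2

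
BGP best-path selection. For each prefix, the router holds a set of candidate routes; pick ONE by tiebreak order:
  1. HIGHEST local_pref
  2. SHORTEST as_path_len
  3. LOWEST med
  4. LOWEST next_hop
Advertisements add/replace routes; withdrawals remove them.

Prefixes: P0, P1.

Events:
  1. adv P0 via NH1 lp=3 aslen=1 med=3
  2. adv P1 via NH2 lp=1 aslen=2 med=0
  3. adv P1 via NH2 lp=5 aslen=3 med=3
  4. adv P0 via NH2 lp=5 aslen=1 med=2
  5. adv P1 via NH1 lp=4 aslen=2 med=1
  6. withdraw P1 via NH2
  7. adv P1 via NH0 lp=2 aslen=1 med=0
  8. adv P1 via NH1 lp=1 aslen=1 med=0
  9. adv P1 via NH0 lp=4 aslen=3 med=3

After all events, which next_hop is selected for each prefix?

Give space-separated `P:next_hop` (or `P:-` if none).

Answer: P0:NH2 P1:NH0

Derivation:
Op 1: best P0=NH1 P1=-
Op 2: best P0=NH1 P1=NH2
Op 3: best P0=NH1 P1=NH2
Op 4: best P0=NH2 P1=NH2
Op 5: best P0=NH2 P1=NH2
Op 6: best P0=NH2 P1=NH1
Op 7: best P0=NH2 P1=NH1
Op 8: best P0=NH2 P1=NH0
Op 9: best P0=NH2 P1=NH0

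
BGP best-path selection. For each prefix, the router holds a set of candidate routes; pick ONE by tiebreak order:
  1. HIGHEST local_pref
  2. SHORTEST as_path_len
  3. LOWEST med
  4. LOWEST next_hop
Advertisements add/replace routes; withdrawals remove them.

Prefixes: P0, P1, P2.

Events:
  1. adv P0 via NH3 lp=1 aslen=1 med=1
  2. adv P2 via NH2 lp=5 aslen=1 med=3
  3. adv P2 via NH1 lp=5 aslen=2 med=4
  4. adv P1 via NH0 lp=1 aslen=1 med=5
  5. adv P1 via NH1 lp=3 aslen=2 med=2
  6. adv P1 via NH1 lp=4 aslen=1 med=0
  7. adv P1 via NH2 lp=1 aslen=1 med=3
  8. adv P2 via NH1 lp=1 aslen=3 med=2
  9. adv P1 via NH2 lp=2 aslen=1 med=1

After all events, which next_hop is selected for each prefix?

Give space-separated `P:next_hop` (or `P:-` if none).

Op 1: best P0=NH3 P1=- P2=-
Op 2: best P0=NH3 P1=- P2=NH2
Op 3: best P0=NH3 P1=- P2=NH2
Op 4: best P0=NH3 P1=NH0 P2=NH2
Op 5: best P0=NH3 P1=NH1 P2=NH2
Op 6: best P0=NH3 P1=NH1 P2=NH2
Op 7: best P0=NH3 P1=NH1 P2=NH2
Op 8: best P0=NH3 P1=NH1 P2=NH2
Op 9: best P0=NH3 P1=NH1 P2=NH2

Answer: P0:NH3 P1:NH1 P2:NH2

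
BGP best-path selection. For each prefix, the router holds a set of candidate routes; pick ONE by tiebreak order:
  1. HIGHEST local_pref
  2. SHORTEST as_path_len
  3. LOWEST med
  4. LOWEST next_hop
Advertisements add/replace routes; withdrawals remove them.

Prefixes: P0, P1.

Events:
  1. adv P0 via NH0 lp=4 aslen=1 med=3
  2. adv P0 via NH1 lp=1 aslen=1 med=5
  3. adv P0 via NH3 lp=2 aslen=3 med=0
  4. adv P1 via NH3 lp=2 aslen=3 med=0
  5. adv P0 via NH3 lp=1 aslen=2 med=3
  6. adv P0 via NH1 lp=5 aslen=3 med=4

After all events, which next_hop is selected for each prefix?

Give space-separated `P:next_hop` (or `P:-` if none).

Answer: P0:NH1 P1:NH3

Derivation:
Op 1: best P0=NH0 P1=-
Op 2: best P0=NH0 P1=-
Op 3: best P0=NH0 P1=-
Op 4: best P0=NH0 P1=NH3
Op 5: best P0=NH0 P1=NH3
Op 6: best P0=NH1 P1=NH3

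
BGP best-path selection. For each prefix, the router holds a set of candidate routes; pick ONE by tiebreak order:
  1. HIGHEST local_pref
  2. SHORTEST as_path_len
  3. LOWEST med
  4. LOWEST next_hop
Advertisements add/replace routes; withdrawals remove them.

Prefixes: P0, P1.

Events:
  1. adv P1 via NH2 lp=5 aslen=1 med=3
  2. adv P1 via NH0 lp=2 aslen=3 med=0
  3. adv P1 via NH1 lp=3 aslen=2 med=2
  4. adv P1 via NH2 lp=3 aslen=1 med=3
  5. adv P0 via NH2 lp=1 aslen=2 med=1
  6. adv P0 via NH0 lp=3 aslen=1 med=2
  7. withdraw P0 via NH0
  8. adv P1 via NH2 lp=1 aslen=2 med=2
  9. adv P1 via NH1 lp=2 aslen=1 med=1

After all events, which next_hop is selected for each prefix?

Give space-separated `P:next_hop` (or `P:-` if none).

Answer: P0:NH2 P1:NH1

Derivation:
Op 1: best P0=- P1=NH2
Op 2: best P0=- P1=NH2
Op 3: best P0=- P1=NH2
Op 4: best P0=- P1=NH2
Op 5: best P0=NH2 P1=NH2
Op 6: best P0=NH0 P1=NH2
Op 7: best P0=NH2 P1=NH2
Op 8: best P0=NH2 P1=NH1
Op 9: best P0=NH2 P1=NH1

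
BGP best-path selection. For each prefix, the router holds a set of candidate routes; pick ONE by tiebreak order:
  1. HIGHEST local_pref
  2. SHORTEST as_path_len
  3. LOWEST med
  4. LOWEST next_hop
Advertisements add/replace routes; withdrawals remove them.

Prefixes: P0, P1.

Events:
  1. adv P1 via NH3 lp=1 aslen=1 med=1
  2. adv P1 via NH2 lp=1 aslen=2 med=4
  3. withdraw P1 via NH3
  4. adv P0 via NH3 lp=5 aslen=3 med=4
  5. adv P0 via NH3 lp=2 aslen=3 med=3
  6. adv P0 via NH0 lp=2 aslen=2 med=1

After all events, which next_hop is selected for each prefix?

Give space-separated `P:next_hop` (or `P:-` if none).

Answer: P0:NH0 P1:NH2

Derivation:
Op 1: best P0=- P1=NH3
Op 2: best P0=- P1=NH3
Op 3: best P0=- P1=NH2
Op 4: best P0=NH3 P1=NH2
Op 5: best P0=NH3 P1=NH2
Op 6: best P0=NH0 P1=NH2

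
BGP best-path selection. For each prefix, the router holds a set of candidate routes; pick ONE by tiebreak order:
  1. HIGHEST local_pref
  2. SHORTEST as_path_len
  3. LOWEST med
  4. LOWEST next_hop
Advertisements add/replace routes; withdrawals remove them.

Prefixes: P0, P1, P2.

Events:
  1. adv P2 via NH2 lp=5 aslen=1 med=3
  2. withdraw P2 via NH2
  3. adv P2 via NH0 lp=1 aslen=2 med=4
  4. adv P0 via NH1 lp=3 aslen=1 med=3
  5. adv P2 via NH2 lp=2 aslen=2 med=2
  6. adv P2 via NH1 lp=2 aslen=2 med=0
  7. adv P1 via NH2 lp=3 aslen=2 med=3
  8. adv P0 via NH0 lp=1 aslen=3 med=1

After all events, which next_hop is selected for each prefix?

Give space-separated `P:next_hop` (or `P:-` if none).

Answer: P0:NH1 P1:NH2 P2:NH1

Derivation:
Op 1: best P0=- P1=- P2=NH2
Op 2: best P0=- P1=- P2=-
Op 3: best P0=- P1=- P2=NH0
Op 4: best P0=NH1 P1=- P2=NH0
Op 5: best P0=NH1 P1=- P2=NH2
Op 6: best P0=NH1 P1=- P2=NH1
Op 7: best P0=NH1 P1=NH2 P2=NH1
Op 8: best P0=NH1 P1=NH2 P2=NH1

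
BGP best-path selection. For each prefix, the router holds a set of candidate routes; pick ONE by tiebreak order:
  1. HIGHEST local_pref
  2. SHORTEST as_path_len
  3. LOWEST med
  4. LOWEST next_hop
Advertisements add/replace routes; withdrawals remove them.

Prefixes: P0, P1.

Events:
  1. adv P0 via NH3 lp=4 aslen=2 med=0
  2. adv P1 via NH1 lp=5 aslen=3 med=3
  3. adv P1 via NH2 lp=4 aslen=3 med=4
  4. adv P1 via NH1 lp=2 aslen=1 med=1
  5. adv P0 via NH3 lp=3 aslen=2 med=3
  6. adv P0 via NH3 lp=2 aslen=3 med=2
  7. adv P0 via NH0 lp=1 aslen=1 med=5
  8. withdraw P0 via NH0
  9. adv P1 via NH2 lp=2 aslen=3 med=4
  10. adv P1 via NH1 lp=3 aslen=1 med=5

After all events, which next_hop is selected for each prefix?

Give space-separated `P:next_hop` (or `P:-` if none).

Op 1: best P0=NH3 P1=-
Op 2: best P0=NH3 P1=NH1
Op 3: best P0=NH3 P1=NH1
Op 4: best P0=NH3 P1=NH2
Op 5: best P0=NH3 P1=NH2
Op 6: best P0=NH3 P1=NH2
Op 7: best P0=NH3 P1=NH2
Op 8: best P0=NH3 P1=NH2
Op 9: best P0=NH3 P1=NH1
Op 10: best P0=NH3 P1=NH1

Answer: P0:NH3 P1:NH1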